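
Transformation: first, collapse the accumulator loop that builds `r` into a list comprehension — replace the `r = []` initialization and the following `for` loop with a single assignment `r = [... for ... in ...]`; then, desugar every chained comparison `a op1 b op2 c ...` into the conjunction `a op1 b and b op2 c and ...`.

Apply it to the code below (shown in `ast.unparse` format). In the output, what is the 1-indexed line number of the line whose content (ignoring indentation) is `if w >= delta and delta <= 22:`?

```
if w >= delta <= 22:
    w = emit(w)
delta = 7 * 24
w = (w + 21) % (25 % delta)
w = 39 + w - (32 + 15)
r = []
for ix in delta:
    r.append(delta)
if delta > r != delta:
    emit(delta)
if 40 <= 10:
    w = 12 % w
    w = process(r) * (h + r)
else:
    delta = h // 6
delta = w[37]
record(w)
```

Transformed code:
if w >= delta and delta <= 22:
    w = emit(w)
delta = 7 * 24
w = (w + 21) % (25 % delta)
w = 39 + w - (32 + 15)
r = [delta for ix in delta]
if delta > r and r != delta:
    emit(delta)
if 40 <= 10:
    w = 12 % w
    w = process(r) * (h + r)
else:
    delta = h // 6
delta = w[37]
record(w)

1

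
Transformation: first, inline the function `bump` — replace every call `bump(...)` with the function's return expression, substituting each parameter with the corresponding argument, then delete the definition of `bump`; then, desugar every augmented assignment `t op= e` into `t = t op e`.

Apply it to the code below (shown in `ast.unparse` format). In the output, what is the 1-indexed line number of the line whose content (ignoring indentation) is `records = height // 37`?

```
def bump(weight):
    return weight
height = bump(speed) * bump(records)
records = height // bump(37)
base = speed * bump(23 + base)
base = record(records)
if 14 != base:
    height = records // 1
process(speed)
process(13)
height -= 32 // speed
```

Transformed code:
height = speed * records
records = height // 37
base = speed * (23 + base)
base = record(records)
if 14 != base:
    height = records // 1
process(speed)
process(13)
height = height - 32 // speed

2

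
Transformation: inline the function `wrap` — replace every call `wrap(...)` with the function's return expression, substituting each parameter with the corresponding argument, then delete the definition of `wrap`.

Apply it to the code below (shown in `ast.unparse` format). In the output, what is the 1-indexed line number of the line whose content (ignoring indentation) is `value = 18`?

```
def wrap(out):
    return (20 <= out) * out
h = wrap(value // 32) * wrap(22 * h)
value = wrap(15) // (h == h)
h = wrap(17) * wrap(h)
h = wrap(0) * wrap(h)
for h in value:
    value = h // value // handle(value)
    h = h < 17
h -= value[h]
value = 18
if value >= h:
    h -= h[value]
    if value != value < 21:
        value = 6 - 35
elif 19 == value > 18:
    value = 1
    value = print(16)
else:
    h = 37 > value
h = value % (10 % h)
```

Transformed code:
h = (20 <= value // 32) * (value // 32) * ((20 <= 22 * h) * (22 * h))
value = (20 <= 15) * 15 // (h == h)
h = (20 <= 17) * 17 * ((20 <= h) * h)
h = (20 <= 0) * 0 * ((20 <= h) * h)
for h in value:
    value = h // value // handle(value)
    h = h < 17
h -= value[h]
value = 18
if value >= h:
    h -= h[value]
    if value != value < 21:
        value = 6 - 35
elif 19 == value > 18:
    value = 1
    value = print(16)
else:
    h = 37 > value
h = value % (10 % h)

9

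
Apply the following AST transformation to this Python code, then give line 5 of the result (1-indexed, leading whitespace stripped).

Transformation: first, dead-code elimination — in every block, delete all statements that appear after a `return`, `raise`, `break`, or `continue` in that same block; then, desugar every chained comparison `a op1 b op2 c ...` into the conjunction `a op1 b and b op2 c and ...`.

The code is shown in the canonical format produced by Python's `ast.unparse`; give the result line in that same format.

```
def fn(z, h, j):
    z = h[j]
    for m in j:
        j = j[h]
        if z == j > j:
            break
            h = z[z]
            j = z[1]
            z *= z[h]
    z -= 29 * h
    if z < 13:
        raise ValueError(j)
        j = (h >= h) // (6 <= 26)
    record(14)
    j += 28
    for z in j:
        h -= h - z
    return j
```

Transformed code:
def fn(z, h, j):
    z = h[j]
    for m in j:
        j = j[h]
        if z == j and j > j:
            break
    z -= 29 * h
    if z < 13:
        raise ValueError(j)
    record(14)
    j += 28
    for z in j:
        h -= h - z
    return j

if z == j and j > j:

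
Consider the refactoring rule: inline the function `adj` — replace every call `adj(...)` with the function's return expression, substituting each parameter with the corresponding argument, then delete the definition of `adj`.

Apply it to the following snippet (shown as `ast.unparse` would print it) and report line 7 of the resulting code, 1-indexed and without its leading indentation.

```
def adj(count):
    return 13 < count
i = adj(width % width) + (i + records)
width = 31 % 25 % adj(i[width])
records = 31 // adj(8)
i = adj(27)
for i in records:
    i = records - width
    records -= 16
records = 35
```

records -= 16

Transformed code:
i = (13 < width % width) + (i + records)
width = 31 % 25 % (13 < i[width])
records = 31 // (13 < 8)
i = 13 < 27
for i in records:
    i = records - width
    records -= 16
records = 35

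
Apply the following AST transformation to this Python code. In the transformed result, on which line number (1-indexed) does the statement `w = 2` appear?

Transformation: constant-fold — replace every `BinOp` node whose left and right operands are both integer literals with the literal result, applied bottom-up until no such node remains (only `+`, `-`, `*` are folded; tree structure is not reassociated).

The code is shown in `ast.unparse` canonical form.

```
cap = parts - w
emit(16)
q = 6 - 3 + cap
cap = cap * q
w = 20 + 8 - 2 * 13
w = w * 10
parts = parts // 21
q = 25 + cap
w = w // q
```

Transformed code:
cap = parts - w
emit(16)
q = 3 + cap
cap = cap * q
w = 2
w = w * 10
parts = parts // 21
q = 25 + cap
w = w // q

5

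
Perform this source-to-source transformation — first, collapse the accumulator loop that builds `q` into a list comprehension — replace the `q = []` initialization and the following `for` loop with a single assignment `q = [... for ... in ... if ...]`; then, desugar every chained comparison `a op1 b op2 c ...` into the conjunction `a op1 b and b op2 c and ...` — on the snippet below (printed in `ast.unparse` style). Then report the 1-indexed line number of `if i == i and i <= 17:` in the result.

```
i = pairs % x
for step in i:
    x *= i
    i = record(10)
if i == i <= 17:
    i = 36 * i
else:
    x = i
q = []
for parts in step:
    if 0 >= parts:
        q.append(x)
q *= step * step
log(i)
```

Transformed code:
i = pairs % x
for step in i:
    x *= i
    i = record(10)
if i == i and i <= 17:
    i = 36 * i
else:
    x = i
q = [x for parts in step if 0 >= parts]
q *= step * step
log(i)

5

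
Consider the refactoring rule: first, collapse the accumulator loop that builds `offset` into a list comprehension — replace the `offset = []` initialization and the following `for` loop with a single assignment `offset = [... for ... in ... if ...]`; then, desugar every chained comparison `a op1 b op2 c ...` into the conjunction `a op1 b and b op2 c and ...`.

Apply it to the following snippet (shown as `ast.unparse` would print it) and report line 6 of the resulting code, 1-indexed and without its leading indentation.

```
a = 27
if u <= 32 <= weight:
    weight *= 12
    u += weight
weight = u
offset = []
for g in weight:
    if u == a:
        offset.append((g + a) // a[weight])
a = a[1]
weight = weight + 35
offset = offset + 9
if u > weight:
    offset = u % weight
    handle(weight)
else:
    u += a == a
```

Transformed code:
a = 27
if u <= 32 and 32 <= weight:
    weight *= 12
    u += weight
weight = u
offset = [(g + a) // a[weight] for g in weight if u == a]
a = a[1]
weight = weight + 35
offset = offset + 9
if u > weight:
    offset = u % weight
    handle(weight)
else:
    u += a == a

offset = [(g + a) // a[weight] for g in weight if u == a]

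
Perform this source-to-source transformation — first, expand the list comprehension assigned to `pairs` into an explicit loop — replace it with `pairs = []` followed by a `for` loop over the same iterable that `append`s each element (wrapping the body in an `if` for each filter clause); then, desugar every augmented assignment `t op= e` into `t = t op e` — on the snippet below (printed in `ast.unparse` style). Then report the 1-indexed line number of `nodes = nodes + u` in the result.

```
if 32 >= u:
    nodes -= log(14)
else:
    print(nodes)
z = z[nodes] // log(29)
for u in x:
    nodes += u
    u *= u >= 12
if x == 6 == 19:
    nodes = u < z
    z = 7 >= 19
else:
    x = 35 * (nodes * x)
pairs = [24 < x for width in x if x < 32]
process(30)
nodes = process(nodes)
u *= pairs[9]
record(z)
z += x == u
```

7

Transformed code:
if 32 >= u:
    nodes = nodes - log(14)
else:
    print(nodes)
z = z[nodes] // log(29)
for u in x:
    nodes = nodes + u
    u = u * (u >= 12)
if x == 6 == 19:
    nodes = u < z
    z = 7 >= 19
else:
    x = 35 * (nodes * x)
pairs = []
for width in x:
    if x < 32:
        pairs.append(24 < x)
process(30)
nodes = process(nodes)
u = u * pairs[9]
record(z)
z = z + (x == u)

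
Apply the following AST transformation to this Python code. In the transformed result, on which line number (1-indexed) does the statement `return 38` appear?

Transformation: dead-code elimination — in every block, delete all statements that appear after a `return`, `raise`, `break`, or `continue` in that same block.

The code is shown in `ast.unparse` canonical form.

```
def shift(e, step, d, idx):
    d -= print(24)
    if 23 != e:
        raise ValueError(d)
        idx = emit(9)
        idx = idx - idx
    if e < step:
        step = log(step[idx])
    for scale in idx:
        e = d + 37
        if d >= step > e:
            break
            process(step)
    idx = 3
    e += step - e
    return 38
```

Transformed code:
def shift(e, step, d, idx):
    d -= print(24)
    if 23 != e:
        raise ValueError(d)
    if e < step:
        step = log(step[idx])
    for scale in idx:
        e = d + 37
        if d >= step > e:
            break
    idx = 3
    e += step - e
    return 38

13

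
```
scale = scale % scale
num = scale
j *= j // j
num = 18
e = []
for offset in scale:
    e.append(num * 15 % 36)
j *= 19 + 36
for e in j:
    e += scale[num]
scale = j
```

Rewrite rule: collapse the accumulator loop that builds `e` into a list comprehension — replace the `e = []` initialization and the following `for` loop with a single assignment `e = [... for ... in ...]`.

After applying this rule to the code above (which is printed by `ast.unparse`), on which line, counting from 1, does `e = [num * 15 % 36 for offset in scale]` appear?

Transformed code:
scale = scale % scale
num = scale
j *= j // j
num = 18
e = [num * 15 % 36 for offset in scale]
j *= 19 + 36
for e in j:
    e += scale[num]
scale = j

5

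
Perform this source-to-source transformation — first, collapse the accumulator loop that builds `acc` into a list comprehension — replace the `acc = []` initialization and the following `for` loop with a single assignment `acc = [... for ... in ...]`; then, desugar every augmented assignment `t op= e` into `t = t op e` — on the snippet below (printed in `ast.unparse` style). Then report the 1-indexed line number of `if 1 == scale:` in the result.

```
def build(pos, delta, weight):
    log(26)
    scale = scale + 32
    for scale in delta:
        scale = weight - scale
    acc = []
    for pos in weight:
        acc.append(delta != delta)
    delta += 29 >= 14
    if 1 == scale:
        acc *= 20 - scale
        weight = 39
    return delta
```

Transformed code:
def build(pos, delta, weight):
    log(26)
    scale = scale + 32
    for scale in delta:
        scale = weight - scale
    acc = [delta != delta for pos in weight]
    delta = delta + (29 >= 14)
    if 1 == scale:
        acc = acc * (20 - scale)
        weight = 39
    return delta

8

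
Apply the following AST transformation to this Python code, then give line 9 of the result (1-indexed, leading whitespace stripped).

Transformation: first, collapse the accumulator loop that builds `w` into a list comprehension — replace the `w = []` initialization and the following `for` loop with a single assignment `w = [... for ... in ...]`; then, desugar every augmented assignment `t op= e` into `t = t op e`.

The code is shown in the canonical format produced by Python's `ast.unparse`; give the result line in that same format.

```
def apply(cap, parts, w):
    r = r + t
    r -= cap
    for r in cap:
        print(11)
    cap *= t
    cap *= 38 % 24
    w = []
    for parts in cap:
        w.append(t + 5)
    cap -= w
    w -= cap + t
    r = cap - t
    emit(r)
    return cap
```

Transformed code:
def apply(cap, parts, w):
    r = r + t
    r = r - cap
    for r in cap:
        print(11)
    cap = cap * t
    cap = cap * (38 % 24)
    w = [t + 5 for parts in cap]
    cap = cap - w
    w = w - (cap + t)
    r = cap - t
    emit(r)
    return cap

cap = cap - w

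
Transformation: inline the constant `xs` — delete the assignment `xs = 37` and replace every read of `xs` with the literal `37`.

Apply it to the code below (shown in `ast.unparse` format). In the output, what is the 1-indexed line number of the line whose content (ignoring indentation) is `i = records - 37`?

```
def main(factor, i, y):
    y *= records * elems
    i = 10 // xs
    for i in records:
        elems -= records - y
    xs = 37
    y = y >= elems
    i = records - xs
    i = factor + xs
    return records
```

7

Transformed code:
def main(factor, i, y):
    y *= records * elems
    i = 10 // 37
    for i in records:
        elems -= records - y
    y = y >= elems
    i = records - 37
    i = factor + 37
    return records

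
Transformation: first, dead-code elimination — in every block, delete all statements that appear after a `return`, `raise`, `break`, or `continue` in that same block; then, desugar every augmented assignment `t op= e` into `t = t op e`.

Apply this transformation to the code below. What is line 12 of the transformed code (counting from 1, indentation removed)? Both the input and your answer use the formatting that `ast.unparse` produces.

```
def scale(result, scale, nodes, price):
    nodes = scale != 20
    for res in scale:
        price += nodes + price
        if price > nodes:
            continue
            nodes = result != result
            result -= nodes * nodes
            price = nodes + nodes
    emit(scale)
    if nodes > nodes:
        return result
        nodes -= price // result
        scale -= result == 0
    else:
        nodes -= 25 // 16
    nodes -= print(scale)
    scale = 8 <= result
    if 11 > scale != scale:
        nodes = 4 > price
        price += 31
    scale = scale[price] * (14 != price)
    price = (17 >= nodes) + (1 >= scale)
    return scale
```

Transformed code:
def scale(result, scale, nodes, price):
    nodes = scale != 20
    for res in scale:
        price = price + (nodes + price)
        if price > nodes:
            continue
    emit(scale)
    if nodes > nodes:
        return result
    else:
        nodes = nodes - 25 // 16
    nodes = nodes - print(scale)
    scale = 8 <= result
    if 11 > scale != scale:
        nodes = 4 > price
        price = price + 31
    scale = scale[price] * (14 != price)
    price = (17 >= nodes) + (1 >= scale)
    return scale

nodes = nodes - print(scale)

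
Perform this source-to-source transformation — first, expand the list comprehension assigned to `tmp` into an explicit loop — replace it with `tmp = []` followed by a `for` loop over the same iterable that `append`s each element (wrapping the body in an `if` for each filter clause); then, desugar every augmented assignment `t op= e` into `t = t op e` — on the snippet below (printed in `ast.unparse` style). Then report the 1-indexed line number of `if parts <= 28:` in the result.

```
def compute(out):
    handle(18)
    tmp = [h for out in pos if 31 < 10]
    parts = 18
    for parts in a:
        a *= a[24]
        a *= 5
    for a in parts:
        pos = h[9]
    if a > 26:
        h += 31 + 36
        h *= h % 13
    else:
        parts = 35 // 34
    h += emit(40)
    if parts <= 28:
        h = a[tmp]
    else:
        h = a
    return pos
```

Transformed code:
def compute(out):
    handle(18)
    tmp = []
    for out in pos:
        if 31 < 10:
            tmp.append(h)
    parts = 18
    for parts in a:
        a = a * a[24]
        a = a * 5
    for a in parts:
        pos = h[9]
    if a > 26:
        h = h + (31 + 36)
        h = h * (h % 13)
    else:
        parts = 35 // 34
    h = h + emit(40)
    if parts <= 28:
        h = a[tmp]
    else:
        h = a
    return pos

19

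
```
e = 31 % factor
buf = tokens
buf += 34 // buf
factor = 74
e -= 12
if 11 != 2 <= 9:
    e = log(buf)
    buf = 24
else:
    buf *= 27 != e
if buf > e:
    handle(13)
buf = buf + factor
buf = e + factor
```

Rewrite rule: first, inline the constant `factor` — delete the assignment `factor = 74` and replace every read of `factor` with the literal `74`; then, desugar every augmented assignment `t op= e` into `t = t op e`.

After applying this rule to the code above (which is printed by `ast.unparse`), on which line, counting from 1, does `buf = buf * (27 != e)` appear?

Transformed code:
e = 31 % 74
buf = tokens
buf = buf + 34 // buf
e = e - 12
if 11 != 2 <= 9:
    e = log(buf)
    buf = 24
else:
    buf = buf * (27 != e)
if buf > e:
    handle(13)
buf = buf + 74
buf = e + 74

9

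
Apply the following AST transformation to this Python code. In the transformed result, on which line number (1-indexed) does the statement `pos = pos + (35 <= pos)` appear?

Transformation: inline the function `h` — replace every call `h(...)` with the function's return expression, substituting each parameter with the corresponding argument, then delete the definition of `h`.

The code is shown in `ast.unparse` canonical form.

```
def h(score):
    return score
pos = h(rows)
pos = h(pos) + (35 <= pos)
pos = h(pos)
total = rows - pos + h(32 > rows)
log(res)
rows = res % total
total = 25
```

2

Transformed code:
pos = rows
pos = pos + (35 <= pos)
pos = pos
total = rows - pos + (32 > rows)
log(res)
rows = res % total
total = 25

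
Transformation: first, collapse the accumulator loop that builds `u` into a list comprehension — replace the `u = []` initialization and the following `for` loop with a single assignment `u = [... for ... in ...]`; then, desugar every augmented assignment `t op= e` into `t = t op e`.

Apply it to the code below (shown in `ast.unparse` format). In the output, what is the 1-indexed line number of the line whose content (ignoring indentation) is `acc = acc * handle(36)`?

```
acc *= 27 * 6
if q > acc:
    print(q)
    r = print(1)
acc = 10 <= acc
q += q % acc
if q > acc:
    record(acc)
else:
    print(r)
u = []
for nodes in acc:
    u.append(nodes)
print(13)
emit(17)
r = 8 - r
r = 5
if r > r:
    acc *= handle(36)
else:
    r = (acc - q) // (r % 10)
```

Transformed code:
acc = acc * (27 * 6)
if q > acc:
    print(q)
    r = print(1)
acc = 10 <= acc
q = q + q % acc
if q > acc:
    record(acc)
else:
    print(r)
u = [nodes for nodes in acc]
print(13)
emit(17)
r = 8 - r
r = 5
if r > r:
    acc = acc * handle(36)
else:
    r = (acc - q) // (r % 10)

17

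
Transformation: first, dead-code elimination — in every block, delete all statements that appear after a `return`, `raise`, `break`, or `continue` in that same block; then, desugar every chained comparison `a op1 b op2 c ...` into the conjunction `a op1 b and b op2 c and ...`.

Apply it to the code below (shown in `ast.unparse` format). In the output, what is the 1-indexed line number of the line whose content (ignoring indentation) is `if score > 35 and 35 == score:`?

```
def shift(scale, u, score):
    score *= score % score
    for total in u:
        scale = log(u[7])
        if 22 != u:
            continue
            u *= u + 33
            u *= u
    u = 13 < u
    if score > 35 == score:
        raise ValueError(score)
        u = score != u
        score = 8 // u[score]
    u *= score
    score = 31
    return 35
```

Transformed code:
def shift(scale, u, score):
    score *= score % score
    for total in u:
        scale = log(u[7])
        if 22 != u:
            continue
    u = 13 < u
    if score > 35 and 35 == score:
        raise ValueError(score)
    u *= score
    score = 31
    return 35

8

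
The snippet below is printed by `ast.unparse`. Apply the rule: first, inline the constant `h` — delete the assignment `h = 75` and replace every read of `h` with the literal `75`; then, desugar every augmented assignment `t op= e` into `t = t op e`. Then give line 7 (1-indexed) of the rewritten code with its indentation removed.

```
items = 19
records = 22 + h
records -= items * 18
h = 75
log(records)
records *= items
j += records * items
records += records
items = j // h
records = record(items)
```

records = records + records

Transformed code:
items = 19
records = 22 + 75
records = records - items * 18
log(records)
records = records * items
j = j + records * items
records = records + records
items = j // 75
records = record(items)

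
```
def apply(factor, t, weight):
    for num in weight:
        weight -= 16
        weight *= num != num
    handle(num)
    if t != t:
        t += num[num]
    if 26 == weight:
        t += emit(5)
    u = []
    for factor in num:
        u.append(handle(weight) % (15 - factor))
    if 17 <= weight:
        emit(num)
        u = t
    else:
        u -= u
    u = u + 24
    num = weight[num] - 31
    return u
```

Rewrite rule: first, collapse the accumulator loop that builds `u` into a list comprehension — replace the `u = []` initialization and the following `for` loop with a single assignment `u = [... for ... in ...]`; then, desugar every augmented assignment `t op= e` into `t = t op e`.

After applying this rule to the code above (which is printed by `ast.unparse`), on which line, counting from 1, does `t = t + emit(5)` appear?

9

Transformed code:
def apply(factor, t, weight):
    for num in weight:
        weight = weight - 16
        weight = weight * (num != num)
    handle(num)
    if t != t:
        t = t + num[num]
    if 26 == weight:
        t = t + emit(5)
    u = [handle(weight) % (15 - factor) for factor in num]
    if 17 <= weight:
        emit(num)
        u = t
    else:
        u = u - u
    u = u + 24
    num = weight[num] - 31
    return u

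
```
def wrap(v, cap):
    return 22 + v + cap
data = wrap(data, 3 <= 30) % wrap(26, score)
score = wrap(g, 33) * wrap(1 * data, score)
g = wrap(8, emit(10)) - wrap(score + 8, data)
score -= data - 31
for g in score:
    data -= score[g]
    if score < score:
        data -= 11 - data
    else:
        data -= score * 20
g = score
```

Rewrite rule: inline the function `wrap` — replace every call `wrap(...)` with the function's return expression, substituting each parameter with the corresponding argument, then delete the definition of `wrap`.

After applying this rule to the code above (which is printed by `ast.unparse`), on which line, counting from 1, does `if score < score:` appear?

7

Transformed code:
data = (22 + data + (3 <= 30)) % (22 + 26 + score)
score = (22 + g + 33) * (22 + 1 * data + score)
g = 22 + 8 + emit(10) - (22 + (score + 8) + data)
score -= data - 31
for g in score:
    data -= score[g]
    if score < score:
        data -= 11 - data
    else:
        data -= score * 20
g = score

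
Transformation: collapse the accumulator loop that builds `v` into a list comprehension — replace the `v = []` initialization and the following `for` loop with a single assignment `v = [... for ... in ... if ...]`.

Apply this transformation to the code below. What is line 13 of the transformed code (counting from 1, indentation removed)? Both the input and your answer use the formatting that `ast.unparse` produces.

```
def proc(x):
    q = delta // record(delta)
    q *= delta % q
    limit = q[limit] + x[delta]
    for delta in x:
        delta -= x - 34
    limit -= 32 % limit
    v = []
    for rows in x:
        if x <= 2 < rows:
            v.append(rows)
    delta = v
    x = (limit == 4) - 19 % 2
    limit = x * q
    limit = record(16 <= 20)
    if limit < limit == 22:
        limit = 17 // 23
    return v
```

Transformed code:
def proc(x):
    q = delta // record(delta)
    q *= delta % q
    limit = q[limit] + x[delta]
    for delta in x:
        delta -= x - 34
    limit -= 32 % limit
    v = [rows for rows in x if x <= 2 < rows]
    delta = v
    x = (limit == 4) - 19 % 2
    limit = x * q
    limit = record(16 <= 20)
    if limit < limit == 22:
        limit = 17 // 23
    return v

if limit < limit == 22:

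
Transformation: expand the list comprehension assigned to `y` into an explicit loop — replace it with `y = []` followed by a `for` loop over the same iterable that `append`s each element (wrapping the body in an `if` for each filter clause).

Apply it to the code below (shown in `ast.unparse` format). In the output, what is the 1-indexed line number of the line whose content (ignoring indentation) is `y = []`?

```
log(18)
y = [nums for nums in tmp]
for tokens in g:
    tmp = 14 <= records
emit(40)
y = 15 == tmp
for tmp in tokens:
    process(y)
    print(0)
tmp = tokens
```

2

Transformed code:
log(18)
y = []
for nums in tmp:
    y.append(nums)
for tokens in g:
    tmp = 14 <= records
emit(40)
y = 15 == tmp
for tmp in tokens:
    process(y)
    print(0)
tmp = tokens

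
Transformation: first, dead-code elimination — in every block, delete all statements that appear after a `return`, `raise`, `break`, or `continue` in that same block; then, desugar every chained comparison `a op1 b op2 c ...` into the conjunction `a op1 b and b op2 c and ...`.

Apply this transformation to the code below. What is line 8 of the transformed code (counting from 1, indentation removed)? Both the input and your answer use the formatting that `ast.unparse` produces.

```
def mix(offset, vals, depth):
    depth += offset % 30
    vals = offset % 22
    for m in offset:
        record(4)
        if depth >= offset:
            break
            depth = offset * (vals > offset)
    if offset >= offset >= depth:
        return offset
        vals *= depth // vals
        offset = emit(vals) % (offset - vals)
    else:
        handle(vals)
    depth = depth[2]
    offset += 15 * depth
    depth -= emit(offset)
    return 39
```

Transformed code:
def mix(offset, vals, depth):
    depth += offset % 30
    vals = offset % 22
    for m in offset:
        record(4)
        if depth >= offset:
            break
    if offset >= offset and offset >= depth:
        return offset
    else:
        handle(vals)
    depth = depth[2]
    offset += 15 * depth
    depth -= emit(offset)
    return 39

if offset >= offset and offset >= depth:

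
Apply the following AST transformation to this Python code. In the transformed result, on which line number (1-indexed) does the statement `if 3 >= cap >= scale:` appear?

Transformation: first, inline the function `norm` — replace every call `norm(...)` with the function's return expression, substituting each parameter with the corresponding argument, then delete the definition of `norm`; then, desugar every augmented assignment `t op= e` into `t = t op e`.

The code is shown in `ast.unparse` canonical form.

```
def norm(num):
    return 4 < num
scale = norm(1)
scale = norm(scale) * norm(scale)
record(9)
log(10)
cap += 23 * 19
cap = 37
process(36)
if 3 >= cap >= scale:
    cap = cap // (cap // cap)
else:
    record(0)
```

Transformed code:
scale = 4 < 1
scale = (4 < scale) * (4 < scale)
record(9)
log(10)
cap = cap + 23 * 19
cap = 37
process(36)
if 3 >= cap >= scale:
    cap = cap // (cap // cap)
else:
    record(0)

8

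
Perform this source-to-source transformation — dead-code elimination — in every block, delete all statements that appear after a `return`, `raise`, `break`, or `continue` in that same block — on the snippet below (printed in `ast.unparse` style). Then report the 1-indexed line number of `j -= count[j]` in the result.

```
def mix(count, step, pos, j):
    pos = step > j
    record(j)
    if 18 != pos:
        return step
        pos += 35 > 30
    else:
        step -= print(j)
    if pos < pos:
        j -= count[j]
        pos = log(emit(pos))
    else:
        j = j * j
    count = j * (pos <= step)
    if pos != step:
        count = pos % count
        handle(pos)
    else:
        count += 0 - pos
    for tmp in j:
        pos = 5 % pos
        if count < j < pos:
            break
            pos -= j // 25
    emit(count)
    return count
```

Transformed code:
def mix(count, step, pos, j):
    pos = step > j
    record(j)
    if 18 != pos:
        return step
    else:
        step -= print(j)
    if pos < pos:
        j -= count[j]
        pos = log(emit(pos))
    else:
        j = j * j
    count = j * (pos <= step)
    if pos != step:
        count = pos % count
        handle(pos)
    else:
        count += 0 - pos
    for tmp in j:
        pos = 5 % pos
        if count < j < pos:
            break
    emit(count)
    return count

9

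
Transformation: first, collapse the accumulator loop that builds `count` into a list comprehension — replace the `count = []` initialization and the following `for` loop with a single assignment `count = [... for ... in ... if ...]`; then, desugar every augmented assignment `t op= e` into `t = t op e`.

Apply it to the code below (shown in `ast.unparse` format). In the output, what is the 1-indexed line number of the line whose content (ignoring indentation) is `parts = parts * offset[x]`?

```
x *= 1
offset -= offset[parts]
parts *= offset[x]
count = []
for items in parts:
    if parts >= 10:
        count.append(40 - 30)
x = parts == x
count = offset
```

3

Transformed code:
x = x * 1
offset = offset - offset[parts]
parts = parts * offset[x]
count = [40 - 30 for items in parts if parts >= 10]
x = parts == x
count = offset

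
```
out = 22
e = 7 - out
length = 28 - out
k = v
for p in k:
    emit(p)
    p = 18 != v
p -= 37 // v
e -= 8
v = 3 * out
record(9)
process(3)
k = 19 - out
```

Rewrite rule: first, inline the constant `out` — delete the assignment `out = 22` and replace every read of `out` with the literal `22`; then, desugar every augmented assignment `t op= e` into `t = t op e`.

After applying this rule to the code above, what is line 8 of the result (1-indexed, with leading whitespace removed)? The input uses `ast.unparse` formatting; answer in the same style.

Transformed code:
e = 7 - 22
length = 28 - 22
k = v
for p in k:
    emit(p)
    p = 18 != v
p = p - 37 // v
e = e - 8
v = 3 * 22
record(9)
process(3)
k = 19 - 22

e = e - 8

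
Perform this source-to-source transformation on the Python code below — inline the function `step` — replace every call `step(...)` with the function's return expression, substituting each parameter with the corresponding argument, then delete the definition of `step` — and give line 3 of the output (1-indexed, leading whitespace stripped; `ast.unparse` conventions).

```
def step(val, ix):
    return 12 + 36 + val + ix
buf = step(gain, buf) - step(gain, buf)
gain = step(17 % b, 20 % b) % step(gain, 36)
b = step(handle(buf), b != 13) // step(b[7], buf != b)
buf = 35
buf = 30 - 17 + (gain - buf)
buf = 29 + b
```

Transformed code:
buf = 12 + 36 + gain + buf - (12 + 36 + gain + buf)
gain = (12 + 36 + 17 % b + 20 % b) % (12 + 36 + gain + 36)
b = (12 + 36 + handle(buf) + (b != 13)) // (12 + 36 + b[7] + (buf != b))
buf = 35
buf = 30 - 17 + (gain - buf)
buf = 29 + b

b = (12 + 36 + handle(buf) + (b != 13)) // (12 + 36 + b[7] + (buf != b))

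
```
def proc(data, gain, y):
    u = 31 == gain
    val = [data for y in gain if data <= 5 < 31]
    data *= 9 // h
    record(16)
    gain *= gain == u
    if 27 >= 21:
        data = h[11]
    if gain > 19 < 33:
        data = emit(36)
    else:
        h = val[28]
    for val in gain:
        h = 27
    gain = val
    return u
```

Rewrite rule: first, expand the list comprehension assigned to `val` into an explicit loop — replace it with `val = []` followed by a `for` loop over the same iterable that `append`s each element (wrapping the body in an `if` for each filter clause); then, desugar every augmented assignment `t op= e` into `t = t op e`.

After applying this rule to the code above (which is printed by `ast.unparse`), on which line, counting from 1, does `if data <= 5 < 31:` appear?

5

Transformed code:
def proc(data, gain, y):
    u = 31 == gain
    val = []
    for y in gain:
        if data <= 5 < 31:
            val.append(data)
    data = data * (9 // h)
    record(16)
    gain = gain * (gain == u)
    if 27 >= 21:
        data = h[11]
    if gain > 19 < 33:
        data = emit(36)
    else:
        h = val[28]
    for val in gain:
        h = 27
    gain = val
    return u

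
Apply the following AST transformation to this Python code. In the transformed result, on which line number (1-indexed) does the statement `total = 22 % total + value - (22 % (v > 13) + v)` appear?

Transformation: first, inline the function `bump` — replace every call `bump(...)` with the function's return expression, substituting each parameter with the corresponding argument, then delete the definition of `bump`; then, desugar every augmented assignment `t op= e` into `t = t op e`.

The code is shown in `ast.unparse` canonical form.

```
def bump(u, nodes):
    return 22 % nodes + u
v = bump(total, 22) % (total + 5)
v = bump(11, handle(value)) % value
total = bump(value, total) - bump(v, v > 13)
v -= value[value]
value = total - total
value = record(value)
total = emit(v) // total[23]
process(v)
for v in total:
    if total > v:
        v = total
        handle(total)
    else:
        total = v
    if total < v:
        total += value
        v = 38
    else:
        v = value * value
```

3

Transformed code:
v = (22 % 22 + total) % (total + 5)
v = (22 % handle(value) + 11) % value
total = 22 % total + value - (22 % (v > 13) + v)
v = v - value[value]
value = total - total
value = record(value)
total = emit(v) // total[23]
process(v)
for v in total:
    if total > v:
        v = total
        handle(total)
    else:
        total = v
    if total < v:
        total = total + value
        v = 38
    else:
        v = value * value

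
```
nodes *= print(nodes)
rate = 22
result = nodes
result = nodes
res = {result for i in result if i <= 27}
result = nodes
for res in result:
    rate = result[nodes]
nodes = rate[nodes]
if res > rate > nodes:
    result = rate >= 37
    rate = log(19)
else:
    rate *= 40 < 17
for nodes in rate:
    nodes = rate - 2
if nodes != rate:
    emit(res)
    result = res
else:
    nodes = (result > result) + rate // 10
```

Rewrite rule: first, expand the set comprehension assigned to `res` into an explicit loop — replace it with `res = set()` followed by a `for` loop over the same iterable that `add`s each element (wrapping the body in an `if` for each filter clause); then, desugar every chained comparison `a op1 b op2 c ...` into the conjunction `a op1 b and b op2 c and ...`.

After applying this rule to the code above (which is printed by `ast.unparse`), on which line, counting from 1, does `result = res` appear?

Transformed code:
nodes *= print(nodes)
rate = 22
result = nodes
result = nodes
res = set()
for i in result:
    if i <= 27:
        res.add(result)
result = nodes
for res in result:
    rate = result[nodes]
nodes = rate[nodes]
if res > rate and rate > nodes:
    result = rate >= 37
    rate = log(19)
else:
    rate *= 40 < 17
for nodes in rate:
    nodes = rate - 2
if nodes != rate:
    emit(res)
    result = res
else:
    nodes = (result > result) + rate // 10

22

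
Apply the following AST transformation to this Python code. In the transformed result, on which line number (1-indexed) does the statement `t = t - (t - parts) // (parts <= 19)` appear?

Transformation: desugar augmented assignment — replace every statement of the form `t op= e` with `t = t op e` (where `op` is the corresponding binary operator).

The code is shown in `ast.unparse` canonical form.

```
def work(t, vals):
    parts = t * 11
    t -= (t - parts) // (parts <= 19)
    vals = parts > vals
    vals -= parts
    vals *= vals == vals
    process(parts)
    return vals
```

Transformed code:
def work(t, vals):
    parts = t * 11
    t = t - (t - parts) // (parts <= 19)
    vals = parts > vals
    vals = vals - parts
    vals = vals * (vals == vals)
    process(parts)
    return vals

3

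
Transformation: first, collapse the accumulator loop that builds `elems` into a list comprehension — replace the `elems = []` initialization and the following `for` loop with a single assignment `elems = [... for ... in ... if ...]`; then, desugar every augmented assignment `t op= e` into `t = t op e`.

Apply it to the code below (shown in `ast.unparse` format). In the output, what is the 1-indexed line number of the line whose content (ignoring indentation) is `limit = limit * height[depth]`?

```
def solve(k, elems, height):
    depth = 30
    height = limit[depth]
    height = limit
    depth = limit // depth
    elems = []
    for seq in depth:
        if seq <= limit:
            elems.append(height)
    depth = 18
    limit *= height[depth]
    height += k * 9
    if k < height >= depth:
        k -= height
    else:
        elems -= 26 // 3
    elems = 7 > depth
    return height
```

8

Transformed code:
def solve(k, elems, height):
    depth = 30
    height = limit[depth]
    height = limit
    depth = limit // depth
    elems = [height for seq in depth if seq <= limit]
    depth = 18
    limit = limit * height[depth]
    height = height + k * 9
    if k < height >= depth:
        k = k - height
    else:
        elems = elems - 26 // 3
    elems = 7 > depth
    return height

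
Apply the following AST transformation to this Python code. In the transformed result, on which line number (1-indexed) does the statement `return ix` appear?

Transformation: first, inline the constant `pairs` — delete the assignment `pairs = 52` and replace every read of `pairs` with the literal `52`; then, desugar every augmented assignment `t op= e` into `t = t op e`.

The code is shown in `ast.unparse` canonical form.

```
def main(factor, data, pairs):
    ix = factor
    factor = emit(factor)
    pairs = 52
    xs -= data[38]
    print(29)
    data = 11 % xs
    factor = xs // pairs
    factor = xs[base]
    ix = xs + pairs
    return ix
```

10

Transformed code:
def main(factor, data, pairs):
    ix = factor
    factor = emit(factor)
    xs = xs - data[38]
    print(29)
    data = 11 % xs
    factor = xs // 52
    factor = xs[base]
    ix = xs + 52
    return ix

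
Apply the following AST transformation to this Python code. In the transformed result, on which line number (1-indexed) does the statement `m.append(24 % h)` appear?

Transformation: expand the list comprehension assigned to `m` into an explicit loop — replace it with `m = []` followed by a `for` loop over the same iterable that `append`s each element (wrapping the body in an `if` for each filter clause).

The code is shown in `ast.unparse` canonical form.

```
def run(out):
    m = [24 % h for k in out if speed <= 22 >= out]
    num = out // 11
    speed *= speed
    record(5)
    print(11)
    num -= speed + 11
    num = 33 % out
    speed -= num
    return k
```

Transformed code:
def run(out):
    m = []
    for k in out:
        if speed <= 22 >= out:
            m.append(24 % h)
    num = out // 11
    speed *= speed
    record(5)
    print(11)
    num -= speed + 11
    num = 33 % out
    speed -= num
    return k

5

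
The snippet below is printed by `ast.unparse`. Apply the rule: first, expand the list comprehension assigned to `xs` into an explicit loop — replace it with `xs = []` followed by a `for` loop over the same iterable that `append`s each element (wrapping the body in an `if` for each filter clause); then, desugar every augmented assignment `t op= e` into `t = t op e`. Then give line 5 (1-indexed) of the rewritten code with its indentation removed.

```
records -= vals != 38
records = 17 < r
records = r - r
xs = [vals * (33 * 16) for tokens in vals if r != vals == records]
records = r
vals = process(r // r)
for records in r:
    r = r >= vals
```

for tokens in vals:

Transformed code:
records = records - (vals != 38)
records = 17 < r
records = r - r
xs = []
for tokens in vals:
    if r != vals == records:
        xs.append(vals * (33 * 16))
records = r
vals = process(r // r)
for records in r:
    r = r >= vals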